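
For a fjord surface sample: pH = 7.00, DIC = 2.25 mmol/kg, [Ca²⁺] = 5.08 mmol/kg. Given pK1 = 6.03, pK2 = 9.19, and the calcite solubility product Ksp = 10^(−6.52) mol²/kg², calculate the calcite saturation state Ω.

α₂ = 1 / (1 + [H⁺]/K2 + [H⁺]²/(K1K2)) = 1 / (1 + 10^+2.19 + 10^+1.22)
   = 1 / (1 + 154.88 + 16.596) = 1/172.48 = 0.005798
[CO3²⁻] = α₂ × DIC = 0.005798 × 2.25 = 0.01305 mmol/kg = 13.05 μmol/kg
Ksp = 10^(−6.52) = 3.020×10^-7
Ω = [Ca²⁺][CO3²⁻]/Ksp = (5.08×10^-3)(1.305×10^-5) / 3.020×10^-7 = 0.219

Ω = 0.219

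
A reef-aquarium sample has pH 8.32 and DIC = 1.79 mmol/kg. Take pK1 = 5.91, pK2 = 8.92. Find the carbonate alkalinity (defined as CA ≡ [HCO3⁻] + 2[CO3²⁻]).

CA = [HCO3⁻] + 2[CO3²⁻] = (α₁ + 2α₂)·DIC
At pH 8.32: [H⁺]/K1 = 10^-2.41 = 0.0038905, K2/[H⁺] = 10^-0.60 = 0.25119
α₁ = 1/(1 + 0.0038905 + 0.25119) = 1/1.2551 = 0.7968; α₂ = α₁·K2/[H⁺] = 0.2001
α₁ + 2α₂ = 1.1970
CA = 1.1970 × 1.79 = 2.14 mmol/kg

CA = 2.14 mmol/kg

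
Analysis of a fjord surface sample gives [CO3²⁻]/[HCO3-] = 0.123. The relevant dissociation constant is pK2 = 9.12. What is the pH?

pH = 8.21

From K2 = [H⁺][CO3²⁻]/[HCO3-]:  pH = pK2 + log₁₀([CO3²⁻]/[HCO3-])
log₁₀(0.123) = -0.910
pH = 9.12 + (-0.910) = 8.21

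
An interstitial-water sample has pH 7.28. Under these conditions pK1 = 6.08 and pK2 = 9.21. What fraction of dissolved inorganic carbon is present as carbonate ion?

α₂ = 0.0109

α₂ = 1 / (1 + [H⁺]/K2 + [H⁺]²/(K1K2)) = 1 / (1 + 10^+1.93 + 10^+0.73)
   = 1 / (1 + 85.114 + 5.3703) = 1/91.484 = 0.01093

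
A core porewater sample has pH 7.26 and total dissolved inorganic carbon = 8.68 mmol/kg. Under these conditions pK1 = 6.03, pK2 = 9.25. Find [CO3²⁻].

α₂ = 1 / (1 + [H⁺]/K2 + [H⁺]²/(K1K2)) = 1 / (1 + 10^+1.99 + 10^+0.76)
   = 1 / (1 + 97.724 + 5.7544) = 1/104.48 = 0.009571
[CO3²⁻] = α₂ × DIC = 0.009571 × 8.68 = 0.0831 mmol/kg

[CO3²⁻] = 0.0831 mmol/kg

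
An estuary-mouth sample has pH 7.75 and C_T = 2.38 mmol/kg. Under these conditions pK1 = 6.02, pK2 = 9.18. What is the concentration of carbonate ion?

[CO3²⁻] = 0.0838 mmol/kg

α₂ = 1 / (1 + [H⁺]/K2 + [H⁺]²/(K1K2)) = 1 / (1 + 10^+1.43 + 10^-0.30)
   = 1 / (1 + 26.915 + 0.50119) = 1/28.417 = 0.03519
[CO3²⁻] = α₂ × DIC = 0.03519 × 2.38 = 0.0838 mmol/kg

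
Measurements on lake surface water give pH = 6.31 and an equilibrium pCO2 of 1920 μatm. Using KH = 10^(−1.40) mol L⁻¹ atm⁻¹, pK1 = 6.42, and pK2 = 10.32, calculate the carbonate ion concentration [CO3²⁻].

[CO2*] = KH · pCO2 = 10^(−1.40) × 1920×10^-6 = 7.644×10^-5 mol/L
α₀ = 1/(1 + K1/[H⁺] + K1K2/[H⁺]²) = 1/(1 + 10^-0.11 + 10^-4.12) = 0.5630
DIC = [CO2*]/α₀ = 7.644×10^-5 / 0.5630 = 0.1358 mmol/L
[CO3²⁻] = α₂·DIC; α₂ = 4.270×10^-5, so [CO3²⁻] = 4.270×10^-5 × 0.1358 = 5.80×10^-6 mmol/L = 0.00580 μmol/L

[CO3²⁻] = 0.00580 μmol/L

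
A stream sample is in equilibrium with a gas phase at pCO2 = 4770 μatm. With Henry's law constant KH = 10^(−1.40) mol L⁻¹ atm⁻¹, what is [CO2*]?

[CO2*] = 190 μmol/L

KH = 10^(−1.40) = 3.981×10^-2 mol L⁻¹ atm⁻¹
[CO2*] = KH · pCO2 = 3.981×10^-2 × 4770×10^-6 atm = 1.90×10^-4 mol/L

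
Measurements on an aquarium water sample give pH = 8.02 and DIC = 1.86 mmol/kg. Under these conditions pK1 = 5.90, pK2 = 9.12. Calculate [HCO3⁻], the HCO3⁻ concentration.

[HCO3⁻] = 1.71 mmol/kg

α₁ = 1 / (1 + [H⁺]/K1 + K2/[H⁺]) = 1 / (1 + 10^-2.12 + 10^-1.10)
   = 1 / (1 + 0.0075858 + 0.079433) = 1/1.0870 = 0.9199
[HCO3⁻] = α₁ × DIC = 0.9199 × 1.86 = 1.71 mmol/kg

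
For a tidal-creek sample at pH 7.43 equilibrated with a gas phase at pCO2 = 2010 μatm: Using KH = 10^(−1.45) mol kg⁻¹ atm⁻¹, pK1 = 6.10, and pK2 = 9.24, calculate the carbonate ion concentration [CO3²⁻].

[CO2*] = KH · pCO2 = 10^(−1.45) × 2010×10^-6 = 7.132×10^-5 mol/kg
α₀ = 1/(1 + K1/[H⁺] + K1K2/[H⁺]²) = 1/(1 + 10^+1.33 + 10^-0.48) = 0.04403
DIC = [CO2*]/α₀ = 7.132×10^-5 / 0.04403 = 1.620 mmol/kg
[CO3²⁻] = α₂·DIC; α₂ = 0.01458, so [CO3²⁻] = 0.01458 × 1.620 = 0.0236 mmol/kg

[CO3²⁻] = 0.0236 mmol/kg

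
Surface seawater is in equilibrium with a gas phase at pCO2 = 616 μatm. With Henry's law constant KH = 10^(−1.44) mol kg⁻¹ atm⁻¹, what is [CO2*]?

KH = 10^(−1.44) = 3.631×10^-2 mol kg⁻¹ atm⁻¹
[CO2*] = KH · pCO2 = 3.631×10^-2 × 616×10^-6 atm = 2.24×10^-5 mol/kg

[CO2*] = 22.4 μmol/kg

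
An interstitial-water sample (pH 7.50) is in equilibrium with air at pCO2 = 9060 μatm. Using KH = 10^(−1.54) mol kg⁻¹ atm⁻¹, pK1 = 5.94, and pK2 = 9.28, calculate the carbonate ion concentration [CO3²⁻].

[CO3²⁻] = 0.157 mmol/kg

[CO2*] = KH · pCO2 = 10^(−1.54) × 9060×10^-6 = 2.613×10^-4 mol/kg
α₀ = 1/(1 + K1/[H⁺] + K1K2/[H⁺]²) = 1/(1 + 10^+1.56 + 10^-0.22) = 0.02638
DIC = [CO2*]/α₀ = 2.613×10^-4 / 0.02638 = 9.906 mmol/kg
[CO3²⁻] = α₂·DIC; α₂ = 0.01589, so [CO3²⁻] = 0.01589 × 9.906 = 0.157 mmol/kg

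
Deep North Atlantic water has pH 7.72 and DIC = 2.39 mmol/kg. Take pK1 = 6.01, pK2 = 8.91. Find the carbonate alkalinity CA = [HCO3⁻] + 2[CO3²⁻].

CA = 2.49 mmol/kg

CA = [HCO3⁻] + 2[CO3²⁻] = (α₁ + 2α₂)·DIC
At pH 7.72: [H⁺]/K1 = 10^-1.71 = 0.019498, K2/[H⁺] = 10^-1.19 = 0.064565
α₁ = 1/(1 + 0.019498 + 0.064565) = 1/1.0841 = 0.9225; α₂ = α₁·K2/[H⁺] = 0.05956
α₁ + 2α₂ = 1.0416
CA = 1.0416 × 2.39 = 2.49 mmol/kg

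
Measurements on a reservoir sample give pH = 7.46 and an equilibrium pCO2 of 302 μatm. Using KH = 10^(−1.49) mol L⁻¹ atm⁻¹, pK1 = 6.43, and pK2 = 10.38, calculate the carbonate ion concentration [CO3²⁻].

[CO3²⁻] = 0.126 μmol/L

[CO2*] = KH · pCO2 = 10^(−1.49) × 302×10^-6 = 9.773×10^-6 mol/L
α₀ = 1/(1 + K1/[H⁺] + K1K2/[H⁺]²) = 1/(1 + 10^+1.03 + 10^-1.89) = 0.08527
DIC = [CO2*]/α₀ = 9.773×10^-6 / 0.08527 = 0.1146 mmol/L
[CO3²⁻] = α₂·DIC; α₂ = 0.001098, so [CO3²⁻] = 0.001098 × 0.1146 = 0.000126 mmol/L = 0.126 μmol/L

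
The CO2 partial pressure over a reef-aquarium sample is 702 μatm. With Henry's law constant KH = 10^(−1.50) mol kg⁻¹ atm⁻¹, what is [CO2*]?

KH = 10^(−1.50) = 3.162×10^-2 mol kg⁻¹ atm⁻¹
[CO2*] = KH · pCO2 = 3.162×10^-2 × 702×10^-6 atm = 2.22×10^-5 mol/kg

[CO2*] = 22.2 μmol/kg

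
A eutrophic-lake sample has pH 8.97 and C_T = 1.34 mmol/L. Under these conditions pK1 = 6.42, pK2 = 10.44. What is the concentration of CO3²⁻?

α₂ = 1 / (1 + [H⁺]/K2 + [H⁺]²/(K1K2)) = 1 / (1 + 10^+1.47 + 10^-1.08)
   = 1 / (1 + 29.512 + 0.083176) = 1/30.595 = 0.03268
[CO3²⁻] = α₂ × DIC = 0.03268 × 1.34 = 0.0438 mmol/L

[CO3²⁻] = 0.0438 mmol/L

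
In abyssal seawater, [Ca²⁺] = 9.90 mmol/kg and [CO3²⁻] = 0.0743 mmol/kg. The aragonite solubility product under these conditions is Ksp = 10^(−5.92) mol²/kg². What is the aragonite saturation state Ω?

Ksp = 10^(−5.92) = 1.202×10^-6
Ω = [Ca²⁺][CO3²⁻]/Ksp = (9.90×10^-3)(0.0743×10^-3) / 1.202×10^-6 = 0.612

Ω = 0.612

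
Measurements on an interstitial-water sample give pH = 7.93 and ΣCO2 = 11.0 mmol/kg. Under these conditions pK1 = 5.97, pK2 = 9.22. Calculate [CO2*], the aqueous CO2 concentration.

[CO2*] = 0.114 mmol/kg

α₀ = 1 / (1 + K1/[H⁺] + K1K2/[H⁺]²) = 1 / (1 + 10^+1.96 + 10^+0.67)
   = 1 / (1 + 91.201 + 4.6774) = 1/96.878 = 0.01032
[CO2*] = α₀ × DIC = 0.01032 × 11.0 = 0.114 mmol/kg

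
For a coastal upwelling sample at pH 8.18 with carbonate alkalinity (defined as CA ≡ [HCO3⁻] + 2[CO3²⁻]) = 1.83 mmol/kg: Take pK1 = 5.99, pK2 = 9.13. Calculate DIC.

DIC = 1.67 mmol/kg

CA = [HCO3⁻] + 2[CO3²⁻] = (α₁ + 2α₂)·DIC
At pH 8.18: [H⁺]/K1 = 10^-2.19 = 0.0064565, K2/[H⁺] = 10^-0.95 = 0.11220
α₁ = 1/(1 + 0.0064565 + 0.11220) = 1/1.1187 = 0.8939; α₂ = α₁·K2/[H⁺] = 0.1003
α₁ + 2α₂ = 1.0945
DIC = CA / (α₁ + 2α₂) = 1.83 / 1.0945 = 1.67 mmol/kg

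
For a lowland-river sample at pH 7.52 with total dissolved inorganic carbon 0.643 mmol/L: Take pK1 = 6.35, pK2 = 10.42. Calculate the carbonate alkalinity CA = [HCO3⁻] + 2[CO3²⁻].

CA = 0.603 mmol/L

CA = [HCO3⁻] + 2[CO3²⁻] = (α₁ + 2α₂)·DIC
At pH 7.52: [H⁺]/K1 = 10^-1.17 = 0.067608, K2/[H⁺] = 10^-2.90 = 0.0012589
α₁ = 1/(1 + 0.067608 + 0.0012589) = 1/1.0689 = 0.9356; α₂ = α₁·K2/[H⁺] = 0.001178
α₁ + 2α₂ = 0.9379
CA = 0.9379 × 0.643 = 0.603 mmol/L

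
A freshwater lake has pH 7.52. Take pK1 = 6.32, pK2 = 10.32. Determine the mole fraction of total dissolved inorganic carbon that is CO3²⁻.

α₂ = 0.00149

α₂ = 1 / (1 + [H⁺]/K2 + [H⁺]²/(K1K2)) = 1 / (1 + 10^+2.80 + 10^+1.60)
   = 1 / (1 + 630.96 + 39.811) = 1/671.77 = 0.001489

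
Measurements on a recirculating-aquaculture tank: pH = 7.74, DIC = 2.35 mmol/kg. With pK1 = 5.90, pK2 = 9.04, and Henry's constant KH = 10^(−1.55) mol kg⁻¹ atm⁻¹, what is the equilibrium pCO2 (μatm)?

pCO2 = 1130 μatm

α₀ = 1 / (1 + K1/[H⁺] + K1K2/[H⁺]²) = 1 / (1 + 10^+1.84 + 10^+0.54)
   = 1 / (1 + 69.183 + 3.4674) = 1/73.650 = 0.01358
[CO2*] = α₀ × DIC = 0.01358 × 2.35 = 0.03191 mmol/kg
pCO2 = [CO2*]/KH = 3.191×10^-5 / 2.818×10^-2 = 1130 μatm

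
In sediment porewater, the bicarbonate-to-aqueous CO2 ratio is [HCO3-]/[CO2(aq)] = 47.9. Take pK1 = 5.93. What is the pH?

pH = 7.61

From K1 = [H⁺][HCO3-]/[CO2(aq)]:  pH = pK1 + log₁₀([HCO3-]/[CO2(aq)])
log₁₀(47.9) = +1.680
pH = 5.93 + (+1.680) = 7.61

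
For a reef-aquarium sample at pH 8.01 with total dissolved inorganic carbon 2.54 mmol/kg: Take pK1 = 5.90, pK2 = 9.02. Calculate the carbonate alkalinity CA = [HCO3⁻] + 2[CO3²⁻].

CA = [HCO3⁻] + 2[CO3²⁻] = (α₁ + 2α₂)·DIC
At pH 8.01: [H⁺]/K1 = 10^-2.11 = 0.0077625, K2/[H⁺] = 10^-1.01 = 0.097724
α₁ = 1/(1 + 0.0077625 + 0.097724) = 1/1.1055 = 0.9046; α₂ = α₁·K2/[H⁺] = 0.08840
α₁ + 2α₂ = 1.0814
CA = 1.0814 × 2.54 = 2.75 mmol/kg

CA = 2.75 mmol/kg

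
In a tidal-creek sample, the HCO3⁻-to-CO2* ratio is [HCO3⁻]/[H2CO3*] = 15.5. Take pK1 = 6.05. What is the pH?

From K1 = [H⁺][HCO3⁻]/[H2CO3*]:  pH = pK1 + log₁₀([HCO3⁻]/[H2CO3*])
log₁₀(15.5) = +1.190
pH = 6.05 + (+1.190) = 7.24

pH = 7.24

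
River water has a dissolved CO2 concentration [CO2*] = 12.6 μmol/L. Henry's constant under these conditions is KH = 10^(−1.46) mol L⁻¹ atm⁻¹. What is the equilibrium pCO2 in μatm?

KH = 10^(−1.46) = 3.467×10^-2 mol L⁻¹ atm⁻¹
pCO2 = [CO2*]/KH = 12.6×10^-6 / 3.467×10^-2 = 3.63×10^-4 atm = 363 μatm

pCO2 = 363 μatm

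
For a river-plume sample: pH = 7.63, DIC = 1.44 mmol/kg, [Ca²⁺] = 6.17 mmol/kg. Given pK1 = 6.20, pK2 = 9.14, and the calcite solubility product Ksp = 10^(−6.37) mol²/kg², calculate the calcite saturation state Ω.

α₂ = 1 / (1 + [H⁺]/K2 + [H⁺]²/(K1K2)) = 1 / (1 + 10^+1.51 + 10^+0.08)
   = 1 / (1 + 32.359 + 1.2023) = 1/34.562 = 0.02893
[CO3²⁻] = α₂ × DIC = 0.02893 × 1.44 = 0.04166 mmol/kg
Ksp = 10^(−6.37) = 4.266×10^-7
Ω = [Ca²⁺][CO3²⁻]/Ksp = (6.17×10^-3)(4.166×10^-5) / 4.266×10^-7 = 0.603

Ω = 0.603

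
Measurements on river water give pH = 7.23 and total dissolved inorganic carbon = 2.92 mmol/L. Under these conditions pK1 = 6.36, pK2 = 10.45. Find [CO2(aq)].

[CO2*] = 0.347 mmol/L

α₀ = 1 / (1 + K1/[H⁺] + K1K2/[H⁺]²) = 1 / (1 + 10^+0.87 + 10^-2.35)
   = 1 / (1 + 7.4131 + 0.0044668) = 1/8.4176 = 0.1188
[CO2*] = α₀ × DIC = 0.1188 × 2.92 = 0.347 mmol/L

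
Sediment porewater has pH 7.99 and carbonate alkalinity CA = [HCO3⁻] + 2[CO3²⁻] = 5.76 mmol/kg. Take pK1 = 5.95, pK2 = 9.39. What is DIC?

CA = [HCO3⁻] + 2[CO3²⁻] = (α₁ + 2α₂)·DIC
At pH 7.99: [H⁺]/K1 = 10^-2.04 = 0.0091201, K2/[H⁺] = 10^-1.40 = 0.039811
α₁ = 1/(1 + 0.0091201 + 0.039811) = 1/1.0489 = 0.9534; α₂ = α₁·K2/[H⁺] = 0.03795
α₁ + 2α₂ = 1.0293
DIC = CA / (α₁ + 2α₂) = 5.76 / 1.0293 = 5.60 mmol/kg

DIC = 5.60 mmol/kg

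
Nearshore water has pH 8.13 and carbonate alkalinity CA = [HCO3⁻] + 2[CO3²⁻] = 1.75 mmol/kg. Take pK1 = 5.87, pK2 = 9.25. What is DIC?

DIC = 1.64 mmol/kg

CA = [HCO3⁻] + 2[CO3²⁻] = (α₁ + 2α₂)·DIC
At pH 8.13: [H⁺]/K1 = 10^-2.26 = 0.0054954, K2/[H⁺] = 10^-1.12 = 0.075858
α₁ = 1/(1 + 0.0054954 + 0.075858) = 1/1.0814 = 0.9248; α₂ = α₁·K2/[H⁺] = 0.07015
α₁ + 2α₂ = 1.0651
DIC = CA / (α₁ + 2α₂) = 1.75 / 1.0651 = 1.64 mmol/kg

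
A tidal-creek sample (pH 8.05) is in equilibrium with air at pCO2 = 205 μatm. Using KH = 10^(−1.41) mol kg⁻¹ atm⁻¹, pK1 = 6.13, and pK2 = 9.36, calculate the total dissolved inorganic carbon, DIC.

DIC = 0.704 mmol/kg

[CO2*] = KH · pCO2 = 10^(−1.41) × 205×10^-6 = 7.975×10^-6 mol/kg
α₀ = 1/(1 + K1/[H⁺] + K1K2/[H⁺]²) = 1/(1 + 10^+1.92 + 10^+0.61) = 0.01133
DIC = [CO2*]/α₀ = 7.975×10^-6 / 0.01133 = 0.704 mmol/kg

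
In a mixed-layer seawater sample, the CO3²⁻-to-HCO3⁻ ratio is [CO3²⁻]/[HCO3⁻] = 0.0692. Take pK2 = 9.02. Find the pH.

pH = 7.86

From K2 = [H⁺][CO3²⁻]/[HCO3⁻]:  pH = pK2 + log₁₀([CO3²⁻]/[HCO3⁻])
log₁₀(0.0692) = -1.160
pH = 9.02 + (-1.160) = 7.86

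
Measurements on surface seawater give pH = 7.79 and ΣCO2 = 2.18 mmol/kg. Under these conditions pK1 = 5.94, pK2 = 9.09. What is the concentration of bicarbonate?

[HCO3⁻] = 2.05 mmol/kg

α₁ = 1 / (1 + [H⁺]/K1 + K2/[H⁺]) = 1 / (1 + 10^-1.85 + 10^-1.30)
   = 1 / (1 + 0.014125 + 0.050119) = 1/1.0642 = 0.9396
[HCO3⁻] = α₁ × DIC = 0.9396 × 2.18 = 2.05 mmol/kg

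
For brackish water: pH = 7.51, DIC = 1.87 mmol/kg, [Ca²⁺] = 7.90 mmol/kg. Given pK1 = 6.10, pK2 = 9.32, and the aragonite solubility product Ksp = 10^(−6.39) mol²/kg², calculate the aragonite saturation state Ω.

Ω = 0.533

α₂ = 1 / (1 + [H⁺]/K2 + [H⁺]²/(K1K2)) = 1 / (1 + 10^+1.81 + 10^+0.40)
   = 1 / (1 + 64.565 + 2.5119) = 1/68.077 = 0.01469
[CO3²⁻] = α₂ × DIC = 0.01469 × 1.87 = 0.02747 mmol/kg
Ksp = 10^(−6.39) = 4.074×10^-7
Ω = [Ca²⁺][CO3²⁻]/Ksp = (7.90×10^-3)(2.747×10^-5) / 4.074×10^-7 = 0.533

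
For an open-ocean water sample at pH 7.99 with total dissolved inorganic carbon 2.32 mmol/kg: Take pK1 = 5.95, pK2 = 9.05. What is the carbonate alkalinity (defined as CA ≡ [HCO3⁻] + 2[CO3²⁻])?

CA = [HCO3⁻] + 2[CO3²⁻] = (α₁ + 2α₂)·DIC
At pH 7.99: [H⁺]/K1 = 10^-2.04 = 0.0091201, K2/[H⁺] = 10^-1.06 = 0.087096
α₁ = 1/(1 + 0.0091201 + 0.087096) = 1/1.0962 = 0.9122; α₂ = α₁·K2/[H⁺] = 0.07945
α₁ + 2α₂ = 1.0711
CA = 1.0711 × 2.32 = 2.49 mmol/kg

CA = 2.49 mmol/kg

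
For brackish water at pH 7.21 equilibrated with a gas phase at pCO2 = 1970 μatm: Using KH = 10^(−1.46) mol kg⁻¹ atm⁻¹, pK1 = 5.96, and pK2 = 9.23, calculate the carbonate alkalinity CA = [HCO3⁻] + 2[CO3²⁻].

[CO2*] = KH · pCO2 = 10^(−1.46) × 1970×10^-6 = 6.831×10^-5 mol/kg
α₀ = 1/(1 + K1/[H⁺] + K1K2/[H⁺]²) = 1/(1 + 10^+1.25 + 10^-0.77) = 0.05276
DIC = [CO2*]/α₀ = 6.831×10^-5 / 0.05276 = 1.295 mmol/kg
CA = (α₁ + 2α₂)·DIC = (0.9383 + 2×0.008960) × 1.295 = 1.24 mmol/kg

CA = 1.24 mmol/kg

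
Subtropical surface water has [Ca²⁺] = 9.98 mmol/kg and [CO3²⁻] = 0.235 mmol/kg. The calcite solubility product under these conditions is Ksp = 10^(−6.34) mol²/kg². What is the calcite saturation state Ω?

Ksp = 10^(−6.34) = 4.571×10^-7
Ω = [Ca²⁺][CO3²⁻]/Ksp = (9.98×10^-3)(0.235×10^-3) / 4.571×10^-7 = 5.13

Ω = 5.13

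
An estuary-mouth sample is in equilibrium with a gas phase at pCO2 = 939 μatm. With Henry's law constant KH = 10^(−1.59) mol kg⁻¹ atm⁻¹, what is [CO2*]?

KH = 10^(−1.59) = 2.570×10^-2 mol kg⁻¹ atm⁻¹
[CO2*] = KH · pCO2 = 2.570×10^-2 × 939×10^-6 atm = 2.41×10^-5 mol/kg

[CO2*] = 24.1 μmol/kg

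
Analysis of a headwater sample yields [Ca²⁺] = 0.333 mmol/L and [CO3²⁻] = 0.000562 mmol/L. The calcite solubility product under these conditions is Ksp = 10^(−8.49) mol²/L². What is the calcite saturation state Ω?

Ksp = 10^(−8.49) = 3.236×10^-9
Ω = [Ca²⁺][CO3²⁻]/Ksp = (0.333×10^-3)(0.000562×10^-3) / 3.236×10^-9 = 0.0578

Ω = 0.0578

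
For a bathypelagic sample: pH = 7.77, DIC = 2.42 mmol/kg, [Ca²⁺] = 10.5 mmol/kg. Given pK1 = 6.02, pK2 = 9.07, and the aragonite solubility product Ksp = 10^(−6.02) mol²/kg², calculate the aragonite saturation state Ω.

Ω = 1.25

α₂ = 1 / (1 + [H⁺]/K2 + [H⁺]²/(K1K2)) = 1 / (1 + 10^+1.30 + 10^-0.45)
   = 1 / (1 + 19.953 + 0.35481) = 1/21.307 = 0.04693
[CO3²⁻] = α₂ × DIC = 0.04693 × 2.42 = 0.1136 mmol/kg
Ksp = 10^(−6.02) = 9.550×10^-7
Ω = [Ca²⁺][CO3²⁻]/Ksp = (10.5×10^-3)(1.136×10^-4) / 9.550×10^-7 = 1.25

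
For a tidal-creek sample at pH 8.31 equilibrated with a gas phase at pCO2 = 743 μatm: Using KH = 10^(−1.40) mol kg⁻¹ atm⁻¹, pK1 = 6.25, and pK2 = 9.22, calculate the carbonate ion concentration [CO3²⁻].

[CO3²⁻] = 0.418 mmol/kg

[CO2*] = KH · pCO2 = 10^(−1.40) × 743×10^-6 = 2.958×10^-5 mol/kg
α₀ = 1/(1 + K1/[H⁺] + K1K2/[H⁺]²) = 1/(1 + 10^+2.06 + 10^+1.15) = 0.007696
DIC = [CO2*]/α₀ = 2.958×10^-5 / 0.007696 = 3.844 mmol/kg
[CO3²⁻] = α₂·DIC; α₂ = 0.1087, so [CO3²⁻] = 0.1087 × 3.844 = 0.418 mmol/kg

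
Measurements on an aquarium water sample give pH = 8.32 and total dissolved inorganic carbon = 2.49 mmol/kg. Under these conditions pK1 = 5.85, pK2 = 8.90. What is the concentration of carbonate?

[CO3²⁻] = 0.517 mmol/kg

α₂ = 1 / (1 + [H⁺]/K2 + [H⁺]²/(K1K2)) = 1 / (1 + 10^+0.58 + 10^-1.89)
   = 1 / (1 + 3.8019 + 0.012882) = 1/4.8148 = 0.2077
[CO3²⁻] = α₂ × DIC = 0.2077 × 2.49 = 0.517 mmol/kg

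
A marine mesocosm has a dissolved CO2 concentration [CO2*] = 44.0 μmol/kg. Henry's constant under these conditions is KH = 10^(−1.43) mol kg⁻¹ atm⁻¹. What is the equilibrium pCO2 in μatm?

KH = 10^(−1.43) = 3.715×10^-2 mol kg⁻¹ atm⁻¹
pCO2 = [CO2*]/KH = 44.0×10^-6 / 3.715×10^-2 = 1.18×10^-3 atm = 1180 μatm

pCO2 = 1180 μatm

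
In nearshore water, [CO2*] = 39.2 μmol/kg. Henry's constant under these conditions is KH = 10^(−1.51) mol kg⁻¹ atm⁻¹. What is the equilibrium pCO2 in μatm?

pCO2 = 1270 μatm

KH = 10^(−1.51) = 3.090×10^-2 mol kg⁻¹ atm⁻¹
pCO2 = [CO2*]/KH = 39.2×10^-6 / 3.090×10^-2 = 1.27×10^-3 atm = 1270 μatm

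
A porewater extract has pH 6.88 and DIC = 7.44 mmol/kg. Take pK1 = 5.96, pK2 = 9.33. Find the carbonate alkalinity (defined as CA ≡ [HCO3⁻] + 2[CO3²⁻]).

CA = 6.67 mmol/kg

CA = [HCO3⁻] + 2[CO3²⁻] = (α₁ + 2α₂)·DIC
At pH 6.88: [H⁺]/K1 = 10^-0.92 = 0.12023, K2/[H⁺] = 10^-2.45 = 0.0035481
α₁ = 1/(1 + 0.12023 + 0.0035481) = 1/1.1238 = 0.8899; α₂ = α₁·K2/[H⁺] = 0.003157
α₁ + 2α₂ = 0.8962
CA = 0.8962 × 7.44 = 6.67 mmol/kg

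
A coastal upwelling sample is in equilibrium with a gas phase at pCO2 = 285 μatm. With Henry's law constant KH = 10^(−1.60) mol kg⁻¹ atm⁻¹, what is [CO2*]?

KH = 10^(−1.60) = 2.512×10^-2 mol kg⁻¹ atm⁻¹
[CO2*] = KH · pCO2 = 2.512×10^-2 × 285×10^-6 atm = 7.16×10^-6 mol/kg

[CO2*] = 7.16 μmol/kg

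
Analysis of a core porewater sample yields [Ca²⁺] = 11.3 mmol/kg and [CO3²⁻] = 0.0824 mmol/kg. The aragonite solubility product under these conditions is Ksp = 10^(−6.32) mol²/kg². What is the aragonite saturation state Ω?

Ksp = 10^(−6.32) = 4.786×10^-7
Ω = [Ca²⁺][CO3²⁻]/Ksp = (11.3×10^-3)(0.0824×10^-3) / 4.786×10^-7 = 1.95

Ω = 1.95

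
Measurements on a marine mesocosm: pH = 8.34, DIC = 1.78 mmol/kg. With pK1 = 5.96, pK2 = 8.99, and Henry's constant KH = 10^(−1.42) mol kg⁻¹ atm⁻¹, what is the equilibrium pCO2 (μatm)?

pCO2 = 159 μatm

α₀ = 1 / (1 + K1/[H⁺] + K1K2/[H⁺]²) = 1 / (1 + 10^+2.38 + 10^+1.73)
   = 1 / (1 + 239.88 + 53.703) = 1/294.59 = 0.003395
[CO2*] = α₀ × DIC = 0.003395 × 1.78 = 0.006042 mmol/kg = 6.042 μmol/kg
pCO2 = [CO2*]/KH = 6.042×10^-6 / 3.802×10^-2 = 159 μatm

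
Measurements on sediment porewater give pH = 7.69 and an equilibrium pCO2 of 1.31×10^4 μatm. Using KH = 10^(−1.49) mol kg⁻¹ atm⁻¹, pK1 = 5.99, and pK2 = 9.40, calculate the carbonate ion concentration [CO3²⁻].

[CO3²⁻] = 0.414 mmol/kg

[CO2*] = KH · pCO2 = 10^(−1.49) × 1.31×10^4×10^-6 = 4.239×10^-4 mol/kg
α₀ = 1/(1 + K1/[H⁺] + K1K2/[H⁺]²) = 1/(1 + 10^+1.70 + 10^-0.01) = 0.01920
DIC = [CO2*]/α₀ = 4.239×10^-4 / 0.01920 = 22.08 mmol/kg
[CO3²⁻] = α₂·DIC; α₂ = 0.01876, so [CO3²⁻] = 0.01876 × 22.08 = 0.414 mmol/kg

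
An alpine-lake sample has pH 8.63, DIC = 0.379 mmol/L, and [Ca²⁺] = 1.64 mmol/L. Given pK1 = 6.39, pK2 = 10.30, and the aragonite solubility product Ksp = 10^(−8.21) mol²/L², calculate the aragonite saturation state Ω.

Ω = 2.10

α₂ = 1 / (1 + [H⁺]/K2 + [H⁺]²/(K1K2)) = 1 / (1 + 10^+1.67 + 10^-0.57)
   = 1 / (1 + 46.774 + 0.26915) = 1/48.043 = 0.02081
[CO3²⁻] = α₂ × DIC = 0.02081 × 0.379 = 0.007889 mmol/L = 7.889 μmol/L
Ksp = 10^(−8.21) = 6.166×10^-9
Ω = [Ca²⁺][CO3²⁻]/Ksp = (1.64×10^-3)(7.889×10^-6) / 6.166×10^-9 = 2.10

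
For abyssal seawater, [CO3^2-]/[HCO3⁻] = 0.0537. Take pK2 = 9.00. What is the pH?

pH = 7.73

From K2 = [H⁺][CO3^2-]/[HCO3⁻]:  pH = pK2 + log₁₀([CO3^2-]/[HCO3⁻])
log₁₀(0.0537) = -1.270
pH = 9.00 + (-1.270) = 7.73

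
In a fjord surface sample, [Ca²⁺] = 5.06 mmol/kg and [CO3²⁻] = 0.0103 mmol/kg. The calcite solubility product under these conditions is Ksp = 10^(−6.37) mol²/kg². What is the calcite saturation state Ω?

Ω = 0.122

Ksp = 10^(−6.37) = 4.266×10^-7
Ω = [Ca²⁺][CO3²⁻]/Ksp = (5.06×10^-3)(0.0103×10^-3) / 4.266×10^-7 = 0.122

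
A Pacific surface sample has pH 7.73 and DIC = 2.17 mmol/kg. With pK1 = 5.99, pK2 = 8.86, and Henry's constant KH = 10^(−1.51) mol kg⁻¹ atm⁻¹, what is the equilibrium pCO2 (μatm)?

α₀ = 1 / (1 + K1/[H⁺] + K1K2/[H⁺]²) = 1 / (1 + 10^+1.74 + 10^+0.61)
   = 1 / (1 + 54.954 + 4.0738) = 1/60.028 = 0.01666
[CO2*] = α₀ × DIC = 0.01666 × 2.17 = 0.03615 mmol/kg
pCO2 = [CO2*]/KH = 3.615×10^-5 / 3.090×10^-2 = 1170 μatm

pCO2 = 1170 μatm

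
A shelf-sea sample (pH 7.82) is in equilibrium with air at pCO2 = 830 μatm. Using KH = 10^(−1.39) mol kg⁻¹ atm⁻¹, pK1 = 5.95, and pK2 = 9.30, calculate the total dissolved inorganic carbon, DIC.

DIC = 2.62 mmol/kg

[CO2*] = KH · pCO2 = 10^(−1.39) × 830×10^-6 = 3.381×10^-5 mol/kg
α₀ = 1/(1 + K1/[H⁺] + K1K2/[H⁺]²) = 1/(1 + 10^+1.87 + 10^+0.39) = 0.01289
DIC = [CO2*]/α₀ = 3.381×10^-5 / 0.01289 = 2.62 mmol/kg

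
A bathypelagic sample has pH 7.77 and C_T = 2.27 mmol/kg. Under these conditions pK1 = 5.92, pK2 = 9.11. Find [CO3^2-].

α₂ = 1 / (1 + [H⁺]/K2 + [H⁺]²/(K1K2)) = 1 / (1 + 10^+1.34 + 10^-0.51)
   = 1 / (1 + 21.878 + 0.30903) = 1/23.187 = 0.04313
[CO3²⁻] = α₂ × DIC = 0.04313 × 2.27 = 0.0979 mmol/kg

[CO3²⁻] = 0.0979 mmol/kg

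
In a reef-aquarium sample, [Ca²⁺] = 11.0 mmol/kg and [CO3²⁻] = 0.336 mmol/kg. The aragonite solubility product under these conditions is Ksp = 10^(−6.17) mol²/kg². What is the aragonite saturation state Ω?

Ksp = 10^(−6.17) = 6.761×10^-7
Ω = [Ca²⁺][CO3²⁻]/Ksp = (11.0×10^-3)(0.336×10^-3) / 6.761×10^-7 = 5.47

Ω = 5.47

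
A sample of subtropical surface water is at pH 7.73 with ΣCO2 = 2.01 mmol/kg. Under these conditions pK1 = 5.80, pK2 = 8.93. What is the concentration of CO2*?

[CO2*] = 0.0220 mmol/kg

α₀ = 1 / (1 + K1/[H⁺] + K1K2/[H⁺]²) = 1 / (1 + 10^+1.93 + 10^+0.73)
   = 1 / (1 + 85.114 + 5.3703) = 1/91.484 = 0.01093
[CO2*] = α₀ × DIC = 0.01093 × 2.01 = 0.0220 mmol/kg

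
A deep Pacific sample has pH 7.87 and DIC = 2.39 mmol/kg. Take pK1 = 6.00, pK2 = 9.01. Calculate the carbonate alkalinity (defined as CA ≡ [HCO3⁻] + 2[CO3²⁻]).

CA = 2.52 mmol/kg

CA = [HCO3⁻] + 2[CO3²⁻] = (α₁ + 2α₂)·DIC
At pH 7.87: [H⁺]/K1 = 10^-1.87 = 0.013490, K2/[H⁺] = 10^-1.14 = 0.072444
α₁ = 1/(1 + 0.013490 + 0.072444) = 1/1.0859 = 0.9209; α₂ = α₁·K2/[H⁺] = 0.06671
α₁ + 2α₂ = 1.0543
CA = 1.0543 × 2.39 = 2.52 mmol/kg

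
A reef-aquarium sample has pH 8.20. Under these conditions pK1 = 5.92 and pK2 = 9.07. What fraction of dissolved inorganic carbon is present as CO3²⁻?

α₂ = 1 / (1 + [H⁺]/K2 + [H⁺]²/(K1K2)) = 1 / (1 + 10^+0.87 + 10^-1.41)
   = 1 / (1 + 7.4131 + 0.038905) = 1/8.4520 = 0.1183

α₂ = 0.118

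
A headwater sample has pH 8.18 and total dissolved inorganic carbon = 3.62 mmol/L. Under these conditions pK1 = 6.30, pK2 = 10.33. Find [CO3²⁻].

[CO3²⁻] = 0.0251 mmol/L

α₂ = 1 / (1 + [H⁺]/K2 + [H⁺]²/(K1K2)) = 1 / (1 + 10^+2.15 + 10^+0.27)
   = 1 / (1 + 141.25 + 1.8621) = 1/144.12 = 0.006939
[CO3²⁻] = α₂ × DIC = 0.006939 × 3.62 = 0.0251 mmol/L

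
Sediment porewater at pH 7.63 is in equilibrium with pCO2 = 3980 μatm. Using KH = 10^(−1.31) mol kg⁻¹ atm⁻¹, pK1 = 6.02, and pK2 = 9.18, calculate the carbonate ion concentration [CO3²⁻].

[CO3²⁻] = 0.224 mmol/kg

[CO2*] = KH · pCO2 = 10^(−1.31) × 3980×10^-6 = 1.949×10^-4 mol/kg
α₀ = 1/(1 + K1/[H⁺] + K1K2/[H⁺]²) = 1/(1 + 10^+1.61 + 10^+0.06) = 0.02332
DIC = [CO2*]/α₀ = 1.949×10^-4 / 0.02332 = 8.360 mmol/kg
[CO3²⁻] = α₂·DIC; α₂ = 0.02677, so [CO3²⁻] = 0.02677 × 8.360 = 0.224 mmol/kg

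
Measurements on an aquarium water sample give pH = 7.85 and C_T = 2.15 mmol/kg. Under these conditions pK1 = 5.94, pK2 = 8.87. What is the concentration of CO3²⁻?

α₂ = 1 / (1 + [H⁺]/K2 + [H⁺]²/(K1K2)) = 1 / (1 + 10^+1.02 + 10^-0.89)
   = 1 / (1 + 10.471 + 0.12882) = 1/11.600 = 0.08621
[CO3²⁻] = α₂ × DIC = 0.08621 × 2.15 = 0.185 mmol/kg

[CO3²⁻] = 0.185 mmol/kg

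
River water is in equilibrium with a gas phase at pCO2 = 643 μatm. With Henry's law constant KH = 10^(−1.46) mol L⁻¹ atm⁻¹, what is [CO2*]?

[CO2*] = 22.3 μmol/L

KH = 10^(−1.46) = 3.467×10^-2 mol L⁻¹ atm⁻¹
[CO2*] = KH · pCO2 = 3.467×10^-2 × 643×10^-6 atm = 2.23×10^-5 mol/L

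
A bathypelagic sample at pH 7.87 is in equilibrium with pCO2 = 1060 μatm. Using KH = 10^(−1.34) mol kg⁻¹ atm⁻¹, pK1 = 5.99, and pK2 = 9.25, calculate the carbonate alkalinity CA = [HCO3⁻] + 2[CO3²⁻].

CA = 3.98 mmol/kg

[CO2*] = KH · pCO2 = 10^(−1.34) × 1060×10^-6 = 4.845×10^-5 mol/kg
α₀ = 1/(1 + K1/[H⁺] + K1K2/[H⁺]²) = 1/(1 + 10^+1.88 + 10^+0.50) = 0.01250
DIC = [CO2*]/α₀ = 4.845×10^-5 / 0.01250 = 3.877 mmol/kg
CA = (α₁ + 2α₂)·DIC = (0.9480 + 2×0.03952) × 3.877 = 3.98 mmol/kg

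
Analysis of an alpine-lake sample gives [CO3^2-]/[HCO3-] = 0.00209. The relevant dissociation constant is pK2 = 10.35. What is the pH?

From K2 = [H⁺][CO3^2-]/[HCO3-]:  pH = pK2 + log₁₀([CO3^2-]/[HCO3-])
log₁₀(0.00209) = -2.680
pH = 10.35 + (-2.680) = 7.67

pH = 7.67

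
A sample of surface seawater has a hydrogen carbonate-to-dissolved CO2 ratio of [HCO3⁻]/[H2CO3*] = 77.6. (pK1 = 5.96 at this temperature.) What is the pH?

pH = 7.85

From K1 = [H⁺][HCO3⁻]/[H2CO3*]:  pH = pK1 + log₁₀([HCO3⁻]/[H2CO3*])
log₁₀(77.6) = +1.890
pH = 5.96 + (+1.890) = 7.85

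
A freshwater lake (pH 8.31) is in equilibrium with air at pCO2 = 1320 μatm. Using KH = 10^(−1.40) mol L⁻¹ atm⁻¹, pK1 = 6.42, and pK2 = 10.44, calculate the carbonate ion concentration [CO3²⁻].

[CO3²⁻] = 0.0302 mmol/L

[CO2*] = KH · pCO2 = 10^(−1.40) × 1320×10^-6 = 5.255×10^-5 mol/L
α₀ = 1/(1 + K1/[H⁺] + K1K2/[H⁺]²) = 1/(1 + 10^+1.89 + 10^-0.24) = 0.01263
DIC = [CO2*]/α₀ = 5.255×10^-5 / 0.01263 = 4.162 mmol/L
[CO3²⁻] = α₂·DIC; α₂ = 0.007266, so [CO3²⁻] = 0.007266 × 4.162 = 0.0302 mmol/L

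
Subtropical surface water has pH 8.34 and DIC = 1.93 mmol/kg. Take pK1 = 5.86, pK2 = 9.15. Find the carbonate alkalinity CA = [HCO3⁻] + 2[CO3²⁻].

CA = 2.18 mmol/kg

CA = [HCO3⁻] + 2[CO3²⁻] = (α₁ + 2α₂)·DIC
At pH 8.34: [H⁺]/K1 = 10^-2.48 = 0.0033113, K2/[H⁺] = 10^-0.81 = 0.15488
α₁ = 1/(1 + 0.0033113 + 0.15488) = 1/1.1582 = 0.8634; α₂ = α₁·K2/[H⁺] = 0.1337
α₁ + 2α₂ = 1.1309
CA = 1.1309 × 1.93 = 2.18 mmol/kg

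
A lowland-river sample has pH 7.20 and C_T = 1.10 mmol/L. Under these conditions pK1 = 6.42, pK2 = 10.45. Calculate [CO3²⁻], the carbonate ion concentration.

[CO3²⁻] = 0.530 μmol/L

α₂ = 1 / (1 + [H⁺]/K2 + [H⁺]²/(K1K2)) = 1 / (1 + 10^+3.25 + 10^+2.47)
   = 1 / (1 + 1778.3 + 295.12) = 1/2074.4 = 0.0004821
[CO3²⁻] = α₂ × DIC = 0.0004821 × 1.10 = 0.000530 mmol/L = 0.530 μmol/L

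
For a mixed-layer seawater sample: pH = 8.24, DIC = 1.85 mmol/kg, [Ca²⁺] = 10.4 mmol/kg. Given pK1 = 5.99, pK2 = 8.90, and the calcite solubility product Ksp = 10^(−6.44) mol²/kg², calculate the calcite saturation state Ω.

α₂ = 1 / (1 + [H⁺]/K2 + [H⁺]²/(K1K2)) = 1 / (1 + 10^+0.66 + 10^-1.59)
   = 1 / (1 + 4.5709 + 0.025704) = 1/5.5966 = 0.1787
[CO3²⁻] = α₂ × DIC = 0.1787 × 1.85 = 0.3306 mmol/kg
Ksp = 10^(−6.44) = 3.631×10^-7
Ω = [Ca²⁺][CO3²⁻]/Ksp = (10.4×10^-3)(3.306×10^-4) / 3.631×10^-7 = 9.47

Ω = 9.47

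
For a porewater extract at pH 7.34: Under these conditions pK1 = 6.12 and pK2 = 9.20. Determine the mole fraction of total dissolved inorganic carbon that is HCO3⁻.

α₁ = 0.931

α₁ = 1 / (1 + [H⁺]/K1 + K2/[H⁺]) = 1 / (1 + 10^-1.22 + 10^-1.86)
   = 1 / (1 + 0.060256 + 0.013804) = 1/1.0741 = 0.9310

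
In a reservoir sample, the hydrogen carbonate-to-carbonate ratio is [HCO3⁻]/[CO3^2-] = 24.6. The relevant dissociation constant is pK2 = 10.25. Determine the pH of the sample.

pH = 8.86

From K2 = [H⁺][CO3^2-]/[HCO3⁻]:  pH = pK2 − log₁₀([HCO3⁻]/[CO3^2-])
log₁₀(24.6) = +1.391
pH = 10.25 − (+1.391) = 8.86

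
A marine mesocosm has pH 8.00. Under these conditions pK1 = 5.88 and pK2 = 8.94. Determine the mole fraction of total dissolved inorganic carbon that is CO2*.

α₀ = 1 / (1 + K1/[H⁺] + K1K2/[H⁺]²) = 1 / (1 + 10^+2.12 + 10^+1.18)
   = 1 / (1 + 131.83 + 15.136) = 1/147.96 = 0.006759

α₀ = 0.00676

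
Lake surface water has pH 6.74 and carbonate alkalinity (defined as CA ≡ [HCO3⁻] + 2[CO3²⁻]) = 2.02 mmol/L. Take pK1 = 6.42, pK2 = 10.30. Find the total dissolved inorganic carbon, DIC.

DIC = 2.99 mmol/L

CA = [HCO3⁻] + 2[CO3²⁻] = (α₁ + 2α₂)·DIC
At pH 6.74: [H⁺]/K1 = 10^-0.32 = 0.47863, K2/[H⁺] = 10^-3.56 = 0.00027542
α₁ = 1/(1 + 0.47863 + 0.00027542) = 1/1.4789 = 0.6762; α₂ = α₁·K2/[H⁺] = 0.0001862
α₁ + 2α₂ = 0.6765
DIC = CA / (α₁ + 2α₂) = 2.02 / 0.6765 = 2.99 mmol/L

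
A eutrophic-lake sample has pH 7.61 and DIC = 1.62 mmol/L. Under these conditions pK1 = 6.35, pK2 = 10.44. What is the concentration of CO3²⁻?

α₂ = 1 / (1 + [H⁺]/K2 + [H⁺]²/(K1K2)) = 1 / (1 + 10^+2.83 + 10^+1.57)
   = 1 / (1 + 676.08 + 37.154) = 1/714.24 = 0.001400
[CO3²⁻] = α₂ × DIC = 0.001400 × 1.62 = 0.00227 mmol/L = 2.27 μmol/L

[CO3²⁻] = 2.27 μmol/L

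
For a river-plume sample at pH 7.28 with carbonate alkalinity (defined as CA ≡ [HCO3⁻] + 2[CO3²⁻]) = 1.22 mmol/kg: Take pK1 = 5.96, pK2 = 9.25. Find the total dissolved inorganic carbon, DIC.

DIC = 1.26 mmol/kg

CA = [HCO3⁻] + 2[CO3²⁻] = (α₁ + 2α₂)·DIC
At pH 7.28: [H⁺]/K1 = 10^-1.32 = 0.047863, K2/[H⁺] = 10^-1.97 = 0.010715
α₁ = 1/(1 + 0.047863 + 0.010715) = 1/1.0586 = 0.9447; α₂ = α₁·K2/[H⁺] = 0.01012
α₁ + 2α₂ = 0.9649
DIC = CA / (α₁ + 2α₂) = 1.22 / 0.9649 = 1.26 mmol/kg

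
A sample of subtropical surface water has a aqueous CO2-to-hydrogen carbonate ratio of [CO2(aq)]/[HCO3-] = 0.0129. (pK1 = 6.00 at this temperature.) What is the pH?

pH = 7.89

From K1 = [H⁺][HCO3-]/[CO2(aq)]:  pH = pK1 − log₁₀([CO2(aq)]/[HCO3-])
log₁₀(0.0129) = -1.889
pH = 6.00 − (-1.889) = 7.89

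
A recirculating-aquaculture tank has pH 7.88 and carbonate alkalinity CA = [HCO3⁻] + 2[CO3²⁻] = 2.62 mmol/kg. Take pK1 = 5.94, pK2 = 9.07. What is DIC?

DIC = 2.50 mmol/kg

CA = [HCO3⁻] + 2[CO3²⁻] = (α₁ + 2α₂)·DIC
At pH 7.88: [H⁺]/K1 = 10^-1.94 = 0.011482, K2/[H⁺] = 10^-1.19 = 0.064565
α₁ = 1/(1 + 0.011482 + 0.064565) = 1/1.0760 = 0.9293; α₂ = α₁·K2/[H⁺] = 0.06000
α₁ + 2α₂ = 1.0493
DIC = CA / (α₁ + 2α₂) = 2.62 / 1.0493 = 2.50 mmol/kg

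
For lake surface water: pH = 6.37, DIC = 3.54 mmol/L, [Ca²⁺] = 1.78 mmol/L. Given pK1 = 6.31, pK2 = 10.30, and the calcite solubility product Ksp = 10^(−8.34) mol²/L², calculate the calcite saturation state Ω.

α₂ = 1 / (1 + [H⁺]/K2 + [H⁺]²/(K1K2)) = 1 / (1 + 10^+3.93 + 10^+3.87)
   = 1 / (1 + 8511.4 + 7413.1) = 1/1.5925×10^4 = 6.279×10^-5
[CO3²⁻] = α₂ × DIC = 6.279×10^-5 × 3.54 = 0.0002223 mmol/L = 0.2223 μmol/L
Ksp = 10^(−8.34) = 4.571×10^-9
Ω = [Ca²⁺][CO3²⁻]/Ksp = (1.78×10^-3)(2.223×10^-7) / 4.571×10^-9 = 0.0866

Ω = 0.0866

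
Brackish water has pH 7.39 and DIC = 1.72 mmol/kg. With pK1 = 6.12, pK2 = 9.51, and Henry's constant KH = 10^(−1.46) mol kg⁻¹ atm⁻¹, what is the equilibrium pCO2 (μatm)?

pCO2 = 2510 μatm

α₀ = 1 / (1 + K1/[H⁺] + K1K2/[H⁺]²) = 1 / (1 + 10^+1.27 + 10^-0.85)
   = 1 / (1 + 18.621 + 0.14125) = 1/19.762 = 0.05060
[CO2*] = α₀ × DIC = 0.05060 × 1.72 = 0.08704 mmol/kg
pCO2 = [CO2*]/KH = 8.704×10^-5 / 3.467×10^-2 = 2510 μatm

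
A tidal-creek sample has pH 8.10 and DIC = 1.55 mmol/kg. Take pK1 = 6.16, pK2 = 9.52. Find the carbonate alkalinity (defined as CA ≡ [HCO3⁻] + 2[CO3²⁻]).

CA = 1.59 mmol/kg

CA = [HCO3⁻] + 2[CO3²⁻] = (α₁ + 2α₂)·DIC
At pH 8.10: [H⁺]/K1 = 10^-1.94 = 0.011482, K2/[H⁺] = 10^-1.42 = 0.038019
α₁ = 1/(1 + 0.011482 + 0.038019) = 1/1.0495 = 0.9528; α₂ = α₁·K2/[H⁺] = 0.03623
α₁ + 2α₂ = 1.0253
CA = 1.0253 × 1.55 = 1.59 mmol/kg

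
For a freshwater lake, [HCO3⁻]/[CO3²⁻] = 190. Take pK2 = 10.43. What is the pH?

pH = 8.15

From K2 = [H⁺][CO3²⁻]/[HCO3⁻]:  pH = pK2 − log₁₀([HCO3⁻]/[CO3²⁻])
log₁₀(190) = +2.279
pH = 10.43 − (+2.279) = 8.15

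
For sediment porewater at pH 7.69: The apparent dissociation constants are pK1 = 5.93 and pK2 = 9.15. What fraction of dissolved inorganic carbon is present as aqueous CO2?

α₀ = 0.0165

α₀ = 1 / (1 + K1/[H⁺] + K1K2/[H⁺]²) = 1 / (1 + 10^+1.76 + 10^+0.30)
   = 1 / (1 + 57.544 + 1.9953) = 1/60.539 = 0.01652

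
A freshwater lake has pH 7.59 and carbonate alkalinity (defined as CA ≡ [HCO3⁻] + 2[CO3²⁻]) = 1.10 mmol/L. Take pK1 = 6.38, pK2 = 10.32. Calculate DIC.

CA = [HCO3⁻] + 2[CO3²⁻] = (α₁ + 2α₂)·DIC
At pH 7.59: [H⁺]/K1 = 10^-1.21 = 0.061660, K2/[H⁺] = 10^-2.73 = 0.0018621
α₁ = 1/(1 + 0.061660 + 0.0018621) = 1/1.0635 = 0.9403; α₂ = α₁·K2/[H⁺] = 0.001751
α₁ + 2α₂ = 0.9438
DIC = CA / (α₁ + 2α₂) = 1.10 / 0.9438 = 1.17 mmol/L

DIC = 1.17 mmol/L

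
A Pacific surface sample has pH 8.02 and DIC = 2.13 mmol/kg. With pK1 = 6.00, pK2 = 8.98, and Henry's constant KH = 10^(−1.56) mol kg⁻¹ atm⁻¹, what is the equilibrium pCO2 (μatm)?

α₀ = 1 / (1 + K1/[H⁺] + K1K2/[H⁺]²) = 1 / (1 + 10^+2.02 + 10^+1.06)
   = 1 / (1 + 104.71 + 11.482) = 1/117.19 = 0.008533
[CO2*] = α₀ × DIC = 0.008533 × 2.13 = 0.01817 mmol/kg = 18.17 μmol/kg
pCO2 = [CO2*]/KH = 1.817×10^-5 / 2.754×10^-2 = 660 μatm

pCO2 = 660 μatm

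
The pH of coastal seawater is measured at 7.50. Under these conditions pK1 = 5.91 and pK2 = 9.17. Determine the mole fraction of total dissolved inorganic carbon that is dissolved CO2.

α₀ = 0.0245

α₀ = 1 / (1 + K1/[H⁺] + K1K2/[H⁺]²) = 1 / (1 + 10^+1.59 + 10^-0.08)
   = 1 / (1 + 38.905 + 0.83176) = 1/40.736 = 0.02455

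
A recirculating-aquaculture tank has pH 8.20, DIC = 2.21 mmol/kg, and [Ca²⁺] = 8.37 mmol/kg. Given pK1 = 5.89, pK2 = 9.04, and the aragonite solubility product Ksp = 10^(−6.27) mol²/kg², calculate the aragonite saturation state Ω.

Ω = 4.33

α₂ = 1 / (1 + [H⁺]/K2 + [H⁺]²/(K1K2)) = 1 / (1 + 10^+0.84 + 10^-1.47)
   = 1 / (1 + 6.9183 + 0.033884) = 1/7.9522 = 0.1258
[CO3²⁻] = α₂ × DIC = 0.1258 × 2.21 = 0.2779 mmol/kg
Ksp = 10^(−6.27) = 5.370×10^-7
Ω = [Ca²⁺][CO3²⁻]/Ksp = (8.37×10^-3)(2.779×10^-4) / 5.370×10^-7 = 4.33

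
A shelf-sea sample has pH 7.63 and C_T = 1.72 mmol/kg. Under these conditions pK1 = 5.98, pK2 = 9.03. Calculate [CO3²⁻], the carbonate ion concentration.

[CO3²⁻] = 0.0645 mmol/kg

α₂ = 1 / (1 + [H⁺]/K2 + [H⁺]²/(K1K2)) = 1 / (1 + 10^+1.40 + 10^-0.25)
   = 1 / (1 + 25.119 + 0.56234) = 1/26.681 = 0.03748
[CO3²⁻] = α₂ × DIC = 0.03748 × 1.72 = 0.0645 mmol/kg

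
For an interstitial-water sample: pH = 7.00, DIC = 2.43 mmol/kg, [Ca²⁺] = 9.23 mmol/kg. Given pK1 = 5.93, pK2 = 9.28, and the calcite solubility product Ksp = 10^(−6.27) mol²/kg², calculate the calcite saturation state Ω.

Ω = 0.201

α₂ = 1 / (1 + [H⁺]/K2 + [H⁺]²/(K1K2)) = 1 / (1 + 10^+2.28 + 10^+1.21)
   = 1 / (1 + 190.55 + 16.218) = 1/207.76 = 0.004813
[CO3²⁻] = α₂ × DIC = 0.004813 × 2.43 = 0.01170 mmol/kg = 11.70 μmol/kg
Ksp = 10^(−6.27) = 5.370×10^-7
Ω = [Ca²⁺][CO3²⁻]/Ksp = (9.23×10^-3)(1.170×10^-5) / 5.370×10^-7 = 0.201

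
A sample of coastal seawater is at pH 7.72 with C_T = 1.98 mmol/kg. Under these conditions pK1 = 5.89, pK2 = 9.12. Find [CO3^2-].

[CO3²⁻] = 0.0747 mmol/kg

α₂ = 1 / (1 + [H⁺]/K2 + [H⁺]²/(K1K2)) = 1 / (1 + 10^+1.40 + 10^-0.43)
   = 1 / (1 + 25.119 + 0.37154) = 1/26.490 = 0.03775
[CO3²⁻] = α₂ × DIC = 0.03775 × 1.98 = 0.0747 mmol/kg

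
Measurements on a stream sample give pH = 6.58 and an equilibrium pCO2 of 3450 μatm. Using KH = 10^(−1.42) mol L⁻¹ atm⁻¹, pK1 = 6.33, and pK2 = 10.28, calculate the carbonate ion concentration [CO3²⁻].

[CO3²⁻] = 0.0465 μmol/L

[CO2*] = KH · pCO2 = 10^(−1.42) × 3450×10^-6 = 1.312×10^-4 mol/L
α₀ = 1/(1 + K1/[H⁺] + K1K2/[H⁺]²) = 1/(1 + 10^+0.25 + 10^-3.45) = 0.3599
DIC = [CO2*]/α₀ = 1.312×10^-4 / 0.3599 = 0.3645 mmol/L
[CO3²⁻] = α₂·DIC; α₂ = 0.0001277, so [CO3²⁻] = 0.0001277 × 0.3645 = 4.65×10^-5 mmol/L = 0.0465 μmol/L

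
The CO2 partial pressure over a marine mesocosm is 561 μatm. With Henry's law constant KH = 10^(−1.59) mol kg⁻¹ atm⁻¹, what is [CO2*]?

KH = 10^(−1.59) = 2.570×10^-2 mol kg⁻¹ atm⁻¹
[CO2*] = KH · pCO2 = 2.570×10^-2 × 561×10^-6 atm = 1.44×10^-5 mol/kg

[CO2*] = 14.4 μmol/kg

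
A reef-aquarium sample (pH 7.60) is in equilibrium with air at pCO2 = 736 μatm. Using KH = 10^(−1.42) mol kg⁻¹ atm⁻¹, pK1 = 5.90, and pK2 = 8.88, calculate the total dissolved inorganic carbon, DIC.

DIC = 1.50 mmol/kg

[CO2*] = KH · pCO2 = 10^(−1.42) × 736×10^-6 = 2.798×10^-5 mol/kg
α₀ = 1/(1 + K1/[H⁺] + K1K2/[H⁺]²) = 1/(1 + 10^+1.70 + 10^+0.42) = 0.01861
DIC = [CO2*]/α₀ = 2.798×10^-5 / 0.01861 = 1.50 mmol/kg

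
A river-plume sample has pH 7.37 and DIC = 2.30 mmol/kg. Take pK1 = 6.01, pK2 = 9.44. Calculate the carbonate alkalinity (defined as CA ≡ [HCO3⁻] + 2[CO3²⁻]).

CA = [HCO3⁻] + 2[CO3²⁻] = (α₁ + 2α₂)·DIC
At pH 7.37: [H⁺]/K1 = 10^-1.36 = 0.043652, K2/[H⁺] = 10^-2.07 = 0.0085114
α₁ = 1/(1 + 0.043652 + 0.0085114) = 1/1.0522 = 0.9504; α₂ = α₁·K2/[H⁺] = 0.008089
α₁ + 2α₂ = 0.9666
CA = 0.9666 × 2.30 = 2.22 mmol/kg

CA = 2.22 mmol/kg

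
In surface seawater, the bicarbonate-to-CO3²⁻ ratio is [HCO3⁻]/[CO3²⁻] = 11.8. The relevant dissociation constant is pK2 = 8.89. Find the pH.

pH = 7.82

From K2 = [H⁺][CO3²⁻]/[HCO3⁻]:  pH = pK2 − log₁₀([HCO3⁻]/[CO3²⁻])
log₁₀(11.8) = +1.072
pH = 8.89 − (+1.072) = 7.82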